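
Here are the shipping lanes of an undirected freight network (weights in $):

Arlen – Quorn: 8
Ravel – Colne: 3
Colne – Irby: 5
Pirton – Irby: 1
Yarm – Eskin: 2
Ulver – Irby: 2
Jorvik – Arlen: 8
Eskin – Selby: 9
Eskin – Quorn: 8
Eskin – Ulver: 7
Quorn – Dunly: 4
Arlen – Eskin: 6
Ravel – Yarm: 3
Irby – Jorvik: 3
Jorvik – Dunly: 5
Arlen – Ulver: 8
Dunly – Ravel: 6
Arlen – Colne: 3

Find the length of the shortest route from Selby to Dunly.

$20

Candidate routes:
Selby - Eskin - Quorn - Dunly: 9+8+4 = 21
Selby - Eskin - Ulver - Irby - Jorvik - Dunly: 9+7+2+3+5 = 26
Selby - Eskin - Yarm - Ravel - Dunly: 9+2+3+6 = 20
The minimum is $20 via Selby - Eskin - Yarm - Ravel - Dunly.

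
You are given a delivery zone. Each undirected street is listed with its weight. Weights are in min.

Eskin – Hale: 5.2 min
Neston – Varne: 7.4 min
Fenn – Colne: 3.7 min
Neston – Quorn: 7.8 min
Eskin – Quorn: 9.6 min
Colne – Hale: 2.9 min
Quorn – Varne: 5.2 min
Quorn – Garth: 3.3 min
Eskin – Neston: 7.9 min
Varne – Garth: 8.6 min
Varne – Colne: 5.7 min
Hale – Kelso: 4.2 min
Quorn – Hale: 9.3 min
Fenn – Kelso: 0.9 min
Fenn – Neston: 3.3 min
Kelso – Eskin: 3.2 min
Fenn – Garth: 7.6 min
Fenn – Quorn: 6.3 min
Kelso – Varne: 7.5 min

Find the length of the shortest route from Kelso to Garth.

8.5 min

Compare a few routes:
Kelso–Varne–Quorn–Garth: 7.5+5.2+3.3 = 16
Kelso–Fenn–Neston–Quorn–Garth: 0.9+3.3+7.8+3.3 = 15.3
Kelso–Fenn–Garth: 0.9+7.6 = 8.5
Kelso–Fenn–Quorn–Garth: 0.9+6.3+3.3 = 10.5
Cheapest is Kelso–Fenn–Garth at 8.5 min.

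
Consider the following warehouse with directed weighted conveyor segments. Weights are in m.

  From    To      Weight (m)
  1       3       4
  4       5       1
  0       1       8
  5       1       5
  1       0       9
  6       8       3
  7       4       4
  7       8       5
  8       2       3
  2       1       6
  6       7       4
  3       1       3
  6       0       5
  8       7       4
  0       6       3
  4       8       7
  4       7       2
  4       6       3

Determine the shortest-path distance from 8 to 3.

13 m

Candidate routes:
8–7–4–5–1–3: 4+4+1+5+4 = 18
8–2–1–3: 3+6+4 = 13
Cheapest is 8–2–1–3 at 13 m.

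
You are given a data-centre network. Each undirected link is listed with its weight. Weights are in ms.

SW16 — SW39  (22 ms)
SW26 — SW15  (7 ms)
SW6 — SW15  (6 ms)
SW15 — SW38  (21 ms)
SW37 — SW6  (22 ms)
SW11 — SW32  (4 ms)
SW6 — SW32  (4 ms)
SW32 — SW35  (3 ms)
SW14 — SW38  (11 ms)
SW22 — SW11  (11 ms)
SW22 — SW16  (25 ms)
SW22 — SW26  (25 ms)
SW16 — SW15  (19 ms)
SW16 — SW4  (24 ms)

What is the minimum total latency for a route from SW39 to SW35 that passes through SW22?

Best SW39 to SW22: SW39–SW16–SW22 costing 47
Best SW22 to SW35: SW22–SW11–SW32–SW35 costing 18
Total via SW22: 47 + 18 = 65 ms.

65 ms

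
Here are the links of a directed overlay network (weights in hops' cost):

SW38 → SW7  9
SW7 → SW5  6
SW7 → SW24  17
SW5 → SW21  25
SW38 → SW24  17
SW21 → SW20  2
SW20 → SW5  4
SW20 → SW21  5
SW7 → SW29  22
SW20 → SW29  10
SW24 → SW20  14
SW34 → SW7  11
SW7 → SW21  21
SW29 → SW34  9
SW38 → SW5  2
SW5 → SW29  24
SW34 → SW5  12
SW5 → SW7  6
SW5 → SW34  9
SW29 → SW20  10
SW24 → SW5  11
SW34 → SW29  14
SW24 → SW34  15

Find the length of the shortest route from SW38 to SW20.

Enumerating some paths:
SW38–SW24–SW20: 17+14 = 31
SW38–SW7–SW21–SW20: 9+21+2 = 32
SW38–SW5–SW7–SW21–SW20: 2+6+21+2 = 31
SW38–SW5–SW21–SW20: 2+25+2 = 29
The minimum is 29 hops' cost via SW38–SW5–SW21–SW20.

29 hops' cost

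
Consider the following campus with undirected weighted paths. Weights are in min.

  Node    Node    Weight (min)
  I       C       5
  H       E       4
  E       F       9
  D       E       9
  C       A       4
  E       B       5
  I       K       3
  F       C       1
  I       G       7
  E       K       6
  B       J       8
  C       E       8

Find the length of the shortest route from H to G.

20 min

Settle nodes by increasing distance from H:
H: 0
E: 4  (via H)
B: 9  (via E)
K: 10  (via E)
C: 12  (via E)
D: 13  (via E)
F: 13  (via E)
I: 13  (via K)
A: 16  (via C)
J: 17  (via B)
G: 20  (via I)
Shortest route: H–E–K–I–G = 20 min.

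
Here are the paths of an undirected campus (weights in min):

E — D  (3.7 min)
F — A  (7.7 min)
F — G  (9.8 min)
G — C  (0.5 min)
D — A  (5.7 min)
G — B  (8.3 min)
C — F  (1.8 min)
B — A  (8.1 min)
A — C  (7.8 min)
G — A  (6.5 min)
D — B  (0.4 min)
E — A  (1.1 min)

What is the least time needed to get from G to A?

Settle nodes by increasing distance from G:
G: 0
C: 0.5  (via G)
F: 2.3  (via C)
A: 6.5  (via G)
Shortest route: G → A = 6.5 min.

6.5 min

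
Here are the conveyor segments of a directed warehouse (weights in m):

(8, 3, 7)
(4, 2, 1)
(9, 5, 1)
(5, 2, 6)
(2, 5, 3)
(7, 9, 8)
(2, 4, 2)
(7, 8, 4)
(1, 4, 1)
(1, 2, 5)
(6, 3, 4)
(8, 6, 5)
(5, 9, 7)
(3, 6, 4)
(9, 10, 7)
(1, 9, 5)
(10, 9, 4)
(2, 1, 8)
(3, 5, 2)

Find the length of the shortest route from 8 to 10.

23 m

Compare a few routes:
8–3–5–2–1–9–10: 7+2+6+8+5+7 = 35
8–3–5–9–10: 7+2+7+7 = 23
8–6–3–5–9–10: 5+4+2+7+7 = 25
The minimum is 23 m via 8–3–5–9–10.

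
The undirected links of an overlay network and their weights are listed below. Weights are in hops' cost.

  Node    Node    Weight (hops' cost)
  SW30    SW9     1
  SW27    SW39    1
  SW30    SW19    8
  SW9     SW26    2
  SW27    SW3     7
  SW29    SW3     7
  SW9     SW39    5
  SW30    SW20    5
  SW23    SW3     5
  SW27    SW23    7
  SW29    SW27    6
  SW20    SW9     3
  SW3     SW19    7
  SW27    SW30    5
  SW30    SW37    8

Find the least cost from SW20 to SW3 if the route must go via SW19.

Best SW20 to SW19: SW20 → SW9 → SW30 → SW19 costing 12
Best SW19 to SW3: SW19 → SW3 costing 7
Total via SW19: 12 + 7 = 19 hops' cost.

19 hops' cost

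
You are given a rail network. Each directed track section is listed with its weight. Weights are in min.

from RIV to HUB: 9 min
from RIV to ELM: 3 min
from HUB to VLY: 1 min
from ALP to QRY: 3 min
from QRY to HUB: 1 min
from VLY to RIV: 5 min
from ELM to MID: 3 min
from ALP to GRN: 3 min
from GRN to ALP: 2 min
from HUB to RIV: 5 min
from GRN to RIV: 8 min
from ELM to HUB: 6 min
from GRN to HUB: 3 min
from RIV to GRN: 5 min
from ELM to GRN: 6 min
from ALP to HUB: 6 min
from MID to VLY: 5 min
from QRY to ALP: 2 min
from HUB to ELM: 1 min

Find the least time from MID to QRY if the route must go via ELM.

Best MID to ELM: MID–VLY–RIV–ELM costing 13
Best ELM to QRY: ELM–GRN–ALP–QRY costing 11
Total via ELM: 13 + 11 = 24 min.

24 min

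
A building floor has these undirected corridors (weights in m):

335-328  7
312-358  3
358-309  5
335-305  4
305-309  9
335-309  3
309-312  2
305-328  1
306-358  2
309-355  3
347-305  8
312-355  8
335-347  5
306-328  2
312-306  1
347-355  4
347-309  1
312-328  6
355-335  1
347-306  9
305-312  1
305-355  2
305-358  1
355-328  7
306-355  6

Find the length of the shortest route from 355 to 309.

3 m

Running Dijkstra from 355:
355: 0
335: 1  (via 355)
305: 2  (via 355)
309: 3  (via 355)
Shortest route: 355–309 = 3 m.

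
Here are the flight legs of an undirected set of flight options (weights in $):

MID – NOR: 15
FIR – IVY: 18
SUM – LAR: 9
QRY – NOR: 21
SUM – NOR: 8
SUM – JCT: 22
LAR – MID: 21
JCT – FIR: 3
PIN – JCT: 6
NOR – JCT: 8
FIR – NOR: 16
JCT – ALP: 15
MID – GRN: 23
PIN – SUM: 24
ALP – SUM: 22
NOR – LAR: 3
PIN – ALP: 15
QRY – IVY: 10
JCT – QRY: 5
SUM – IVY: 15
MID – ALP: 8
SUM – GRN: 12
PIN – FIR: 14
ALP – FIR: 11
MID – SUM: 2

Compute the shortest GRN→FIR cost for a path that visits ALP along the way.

Best GRN to ALP: GRN → SUM → MID → ALP costing 22
Best ALP to FIR: ALP → FIR costing 11
Total via ALP: 22 + 11 = $33.

$33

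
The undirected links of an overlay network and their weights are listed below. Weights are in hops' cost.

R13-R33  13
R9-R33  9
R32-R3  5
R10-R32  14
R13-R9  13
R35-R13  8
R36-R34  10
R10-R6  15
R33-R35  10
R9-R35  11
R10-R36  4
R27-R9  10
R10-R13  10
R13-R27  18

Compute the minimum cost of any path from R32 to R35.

32 hops' cost

Compare a few routes:
R32–R10–R13–R9–R35: 14+10+13+11 = 48
R32–R10–R13–R35: 14+10+8 = 32
R32–R10–R13–R33–R35: 14+10+13+10 = 47
R32–R10–R13–R9–R33–R35: 14+10+13+9+10 = 56
The minimum is 32 hops' cost via R32–R10–R13–R35.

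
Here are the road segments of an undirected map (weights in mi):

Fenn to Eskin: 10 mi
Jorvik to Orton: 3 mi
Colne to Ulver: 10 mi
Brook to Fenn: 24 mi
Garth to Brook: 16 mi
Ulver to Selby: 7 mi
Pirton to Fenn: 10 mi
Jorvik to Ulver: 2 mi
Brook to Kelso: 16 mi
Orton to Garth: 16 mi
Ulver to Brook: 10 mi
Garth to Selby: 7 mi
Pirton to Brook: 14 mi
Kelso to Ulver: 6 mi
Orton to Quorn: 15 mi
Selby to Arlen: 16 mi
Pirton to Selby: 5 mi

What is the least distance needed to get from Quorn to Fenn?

Running Dijkstra from Quorn:
Quorn: 0
Orton: 15  (via Quorn)
Jorvik: 18  (via Orton)
Ulver: 20  (via Jorvik)
Kelso: 26  (via Ulver)
Selby: 27  (via Ulver)
Brook: 30  (via Ulver)
Colne: 30  (via Ulver)
Garth: 31  (via Orton)
Pirton: 32  (via Selby)
Fenn: 42  (via Pirton)
Shortest route: Quorn → Orton → Jorvik → Ulver → Selby → Pirton → Fenn = 42 mi.

42 mi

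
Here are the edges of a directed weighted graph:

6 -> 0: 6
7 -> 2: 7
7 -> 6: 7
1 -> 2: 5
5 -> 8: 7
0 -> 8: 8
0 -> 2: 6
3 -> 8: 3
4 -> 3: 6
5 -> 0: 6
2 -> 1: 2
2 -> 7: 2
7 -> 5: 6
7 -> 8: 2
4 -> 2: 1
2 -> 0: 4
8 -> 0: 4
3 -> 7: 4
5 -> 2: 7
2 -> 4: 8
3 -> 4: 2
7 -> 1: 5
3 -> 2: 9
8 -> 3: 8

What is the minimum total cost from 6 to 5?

20

Running Dijkstra from 6:
6: 0
0: 6  (via 6)
2: 12  (via 0)
1: 14  (via 2)
7: 14  (via 2)
8: 14  (via 0)
4: 20  (via 2)
5: 20  (via 7)
Shortest route: 6–0–2–7–5 = 20.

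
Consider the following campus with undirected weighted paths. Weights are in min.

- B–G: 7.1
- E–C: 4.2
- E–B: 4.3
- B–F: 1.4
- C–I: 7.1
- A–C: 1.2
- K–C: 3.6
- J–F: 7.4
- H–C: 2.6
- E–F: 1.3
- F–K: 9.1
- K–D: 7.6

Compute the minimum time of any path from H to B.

9.5 min

Settle nodes by increasing distance from H:
H: 0
C: 2.6  (via H)
A: 3.8  (via C)
K: 6.2  (via C)
E: 6.8  (via C)
F: 8.1  (via E)
B: 9.5  (via F)
Shortest route: H → C → E → F → B = 9.5 min.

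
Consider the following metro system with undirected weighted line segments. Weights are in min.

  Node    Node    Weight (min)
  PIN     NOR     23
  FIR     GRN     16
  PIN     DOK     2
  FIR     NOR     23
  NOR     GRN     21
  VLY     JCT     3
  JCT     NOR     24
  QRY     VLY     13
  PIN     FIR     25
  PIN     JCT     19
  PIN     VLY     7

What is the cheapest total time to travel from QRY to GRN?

61 min

Running Dijkstra from QRY:
QRY: 0
VLY: 13  (via QRY)
JCT: 16  (via VLY)
PIN: 20  (via VLY)
DOK: 22  (via PIN)
NOR: 40  (via JCT)
FIR: 45  (via PIN)
GRN: 61  (via NOR)
Shortest route: QRY–VLY–JCT–NOR–GRN = 61 min.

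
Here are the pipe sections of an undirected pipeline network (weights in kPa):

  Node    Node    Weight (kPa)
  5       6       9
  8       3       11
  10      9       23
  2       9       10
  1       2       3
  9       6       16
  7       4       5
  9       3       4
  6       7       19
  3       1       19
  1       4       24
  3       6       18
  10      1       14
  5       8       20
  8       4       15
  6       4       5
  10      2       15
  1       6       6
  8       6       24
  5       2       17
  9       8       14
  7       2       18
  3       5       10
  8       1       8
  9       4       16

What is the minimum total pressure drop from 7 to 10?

Settle nodes by increasing distance from 7:
7: 0
4: 5  (via 7)
6: 10  (via 4)
1: 16  (via 6)
2: 18  (via 7)
5: 19  (via 6)
8: 20  (via 4)
9: 21  (via 4)
3: 25  (via 9)
10: 30  (via 1)
Shortest route: 7–4–6–1–10 = 30 kPa.

30 kPa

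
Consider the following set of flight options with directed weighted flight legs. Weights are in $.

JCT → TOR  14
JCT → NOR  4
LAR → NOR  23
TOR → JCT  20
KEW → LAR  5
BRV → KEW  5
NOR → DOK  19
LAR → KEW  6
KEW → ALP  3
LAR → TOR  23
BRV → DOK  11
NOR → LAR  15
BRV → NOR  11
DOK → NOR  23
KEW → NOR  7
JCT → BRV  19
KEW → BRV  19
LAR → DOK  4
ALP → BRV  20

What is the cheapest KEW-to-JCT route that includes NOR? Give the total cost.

Best KEW to NOR: KEW → NOR costing 7
Best NOR to JCT: NOR → LAR → TOR → JCT costing 58
Total via NOR: 7 + 58 = $65.

$65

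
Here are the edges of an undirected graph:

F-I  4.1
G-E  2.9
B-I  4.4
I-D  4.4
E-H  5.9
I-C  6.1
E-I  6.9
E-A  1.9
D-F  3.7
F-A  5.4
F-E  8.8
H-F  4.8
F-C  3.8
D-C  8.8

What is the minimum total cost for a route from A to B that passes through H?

Best A to H: A → E → H costing 7.8
Best H to B: H → F → I → B costing 13.3
Total via H: 7.8 + 13.3 = 21.1.

21.1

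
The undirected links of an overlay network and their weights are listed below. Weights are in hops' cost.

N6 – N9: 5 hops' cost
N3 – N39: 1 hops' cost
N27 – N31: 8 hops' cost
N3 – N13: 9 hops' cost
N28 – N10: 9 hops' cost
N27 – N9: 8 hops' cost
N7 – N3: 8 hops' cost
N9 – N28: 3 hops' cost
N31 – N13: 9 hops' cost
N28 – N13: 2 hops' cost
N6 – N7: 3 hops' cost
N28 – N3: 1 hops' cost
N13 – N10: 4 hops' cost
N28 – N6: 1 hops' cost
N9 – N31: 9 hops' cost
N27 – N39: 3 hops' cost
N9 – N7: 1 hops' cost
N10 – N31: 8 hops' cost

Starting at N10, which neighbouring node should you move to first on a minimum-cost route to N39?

Enumerating some paths:
N10 - N28 - N3 - N39: 9+1+1 = 11
N10 - N13 - N28 - N3 - N39: 4+2+1+1 = 8
Cheapest is N10 - N13 - N28 - N3 - N39 at 8 hops' cost.
So from N10 the first move is to N13.

N13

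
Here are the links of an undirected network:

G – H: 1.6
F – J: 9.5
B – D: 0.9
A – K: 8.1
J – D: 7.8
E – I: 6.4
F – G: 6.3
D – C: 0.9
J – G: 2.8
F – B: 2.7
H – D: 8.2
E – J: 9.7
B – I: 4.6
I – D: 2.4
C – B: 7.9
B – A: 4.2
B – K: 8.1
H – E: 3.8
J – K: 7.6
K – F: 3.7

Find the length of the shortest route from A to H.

Settle nodes by increasing distance from A:
A: 0
B: 4.2  (via A)
D: 5.1  (via B)
C: 6  (via D)
F: 6.9  (via B)
I: 7.5  (via D)
K: 8.1  (via A)
J: 12.9  (via D)
G: 13.2  (via F)
H: 13.3  (via D)
Shortest route: A–B–D–H = 13.3.

13.3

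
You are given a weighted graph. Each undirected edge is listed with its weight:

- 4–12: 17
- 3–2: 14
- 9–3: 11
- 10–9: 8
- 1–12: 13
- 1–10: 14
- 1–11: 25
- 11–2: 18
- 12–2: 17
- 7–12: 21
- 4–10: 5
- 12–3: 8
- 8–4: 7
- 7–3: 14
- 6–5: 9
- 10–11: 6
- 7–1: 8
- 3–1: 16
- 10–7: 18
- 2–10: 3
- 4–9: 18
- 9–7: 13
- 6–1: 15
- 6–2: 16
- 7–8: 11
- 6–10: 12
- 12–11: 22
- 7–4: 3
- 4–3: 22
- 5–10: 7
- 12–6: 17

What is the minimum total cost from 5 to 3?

Shortest distances from 5:
5: 0
10: 7  (via 5)
6: 9  (via 5)
2: 10  (via 10)
4: 12  (via 10)
11: 13  (via 10)
7: 15  (via 4)
9: 15  (via 10)
8: 19  (via 4)
1: 21  (via 10)
3: 24  (via 2)
Shortest route: 5 → 10 → 2 → 3 = 24.

24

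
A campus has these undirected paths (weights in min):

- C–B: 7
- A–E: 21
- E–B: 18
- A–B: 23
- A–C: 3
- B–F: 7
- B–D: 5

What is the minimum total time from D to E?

Compare a few routes:
D → B → A → E: 5+23+21 = 49
D → B → C → A → E: 5+7+3+21 = 36
D → B → E: 5+18 = 23
Cheapest is D → B → E at 23 min.

23 min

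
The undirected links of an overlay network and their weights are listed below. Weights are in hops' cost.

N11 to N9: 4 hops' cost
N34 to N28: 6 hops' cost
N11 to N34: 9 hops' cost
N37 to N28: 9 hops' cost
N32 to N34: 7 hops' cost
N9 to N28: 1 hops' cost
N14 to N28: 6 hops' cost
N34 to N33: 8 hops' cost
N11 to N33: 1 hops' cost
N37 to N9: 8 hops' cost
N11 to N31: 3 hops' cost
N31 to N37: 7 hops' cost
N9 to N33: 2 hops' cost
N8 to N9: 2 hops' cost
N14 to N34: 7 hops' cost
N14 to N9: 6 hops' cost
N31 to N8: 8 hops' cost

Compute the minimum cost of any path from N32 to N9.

14 hops' cost

Compare a few routes:
N32–N34–N33–N9: 7+8+2 = 17
N32–N34–N28–N9: 7+6+1 = 14
N32–N34–N11–N33–N9: 7+9+1+2 = 19
The minimum is 14 hops' cost via N32–N34–N28–N9.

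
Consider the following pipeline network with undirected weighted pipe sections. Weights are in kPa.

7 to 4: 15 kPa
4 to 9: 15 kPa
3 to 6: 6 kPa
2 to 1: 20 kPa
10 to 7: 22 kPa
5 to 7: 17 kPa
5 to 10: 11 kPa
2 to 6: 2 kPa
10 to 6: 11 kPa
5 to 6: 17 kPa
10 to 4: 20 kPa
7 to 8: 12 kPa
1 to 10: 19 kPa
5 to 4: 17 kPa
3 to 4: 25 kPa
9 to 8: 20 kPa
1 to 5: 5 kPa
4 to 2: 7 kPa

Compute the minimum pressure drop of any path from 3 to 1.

28 kPa

Candidate routes:
3–6–10–5–1: 6+11+11+5 = 33
3–6–2–1: 6+2+20 = 28
Cheapest is 3–6–2–1 at 28 kPa.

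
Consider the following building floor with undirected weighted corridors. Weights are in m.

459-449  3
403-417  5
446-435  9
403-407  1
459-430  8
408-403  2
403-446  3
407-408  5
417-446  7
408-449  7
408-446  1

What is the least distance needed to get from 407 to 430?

Compare a few routes:
407 → 408 → 449 → 459 → 430: 5+7+3+8 = 23
407 → 403 → 446 → 408 → 449 → 459 → 430: 1+3+1+7+3+8 = 23
407 → 403 → 408 → 449 → 459 → 430: 1+2+7+3+8 = 21
The minimum is 21 m via 407 → 403 → 408 → 449 → 459 → 430.

21 m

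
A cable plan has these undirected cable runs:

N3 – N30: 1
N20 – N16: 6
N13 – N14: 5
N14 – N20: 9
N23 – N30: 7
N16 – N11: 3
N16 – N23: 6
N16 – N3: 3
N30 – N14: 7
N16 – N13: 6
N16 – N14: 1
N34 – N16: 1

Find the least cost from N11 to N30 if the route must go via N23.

Shortest N11→N23: N11–N16–N23 = 9
Shortest N23→N30: N23–N30 = 7
Total via N23: 9 + 7 = 16.

16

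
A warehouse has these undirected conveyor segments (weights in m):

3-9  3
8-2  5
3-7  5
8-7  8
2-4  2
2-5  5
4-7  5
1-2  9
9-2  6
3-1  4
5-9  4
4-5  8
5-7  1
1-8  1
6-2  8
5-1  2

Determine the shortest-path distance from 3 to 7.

Running Dijkstra from 3:
3: 0
9: 3  (via 3)
1: 4  (via 3)
7: 5  (via 3)
Shortest route: 3 → 7 = 5 m.

5 m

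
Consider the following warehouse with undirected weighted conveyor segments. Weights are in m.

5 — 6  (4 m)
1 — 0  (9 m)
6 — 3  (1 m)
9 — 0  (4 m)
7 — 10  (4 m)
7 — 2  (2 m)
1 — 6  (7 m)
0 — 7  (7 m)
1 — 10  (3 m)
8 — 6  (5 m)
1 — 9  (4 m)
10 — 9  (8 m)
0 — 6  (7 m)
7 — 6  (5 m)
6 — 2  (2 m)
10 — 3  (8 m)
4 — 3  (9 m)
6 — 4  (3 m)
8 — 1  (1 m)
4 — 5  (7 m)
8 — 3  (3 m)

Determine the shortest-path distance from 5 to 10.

12 m

Shortest distances from 5:
5: 0
6: 4  (via 5)
3: 5  (via 6)
2: 6  (via 6)
4: 7  (via 5)
7: 8  (via 2)
8: 8  (via 3)
1: 9  (via 8)
0: 11  (via 6)
10: 12  (via 7)
Shortest route: 5–6–2–7–10 = 12 m.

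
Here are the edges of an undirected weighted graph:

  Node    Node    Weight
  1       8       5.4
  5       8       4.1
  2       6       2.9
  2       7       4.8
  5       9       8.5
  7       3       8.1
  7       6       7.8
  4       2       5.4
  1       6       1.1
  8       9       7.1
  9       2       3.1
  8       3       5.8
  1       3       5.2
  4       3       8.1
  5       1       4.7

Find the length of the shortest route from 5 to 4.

Candidate routes:
5 - 8 - 3 - 4: 4.1+5.8+8.1 = 18
5 - 9 - 2 - 4: 8.5+3.1+5.4 = 17
5 - 1 - 3 - 4: 4.7+5.2+8.1 = 18
5 - 1 - 6 - 2 - 4: 4.7+1.1+2.9+5.4 = 14.1
Cheapest is 5 - 1 - 6 - 2 - 4 at 14.1.

14.1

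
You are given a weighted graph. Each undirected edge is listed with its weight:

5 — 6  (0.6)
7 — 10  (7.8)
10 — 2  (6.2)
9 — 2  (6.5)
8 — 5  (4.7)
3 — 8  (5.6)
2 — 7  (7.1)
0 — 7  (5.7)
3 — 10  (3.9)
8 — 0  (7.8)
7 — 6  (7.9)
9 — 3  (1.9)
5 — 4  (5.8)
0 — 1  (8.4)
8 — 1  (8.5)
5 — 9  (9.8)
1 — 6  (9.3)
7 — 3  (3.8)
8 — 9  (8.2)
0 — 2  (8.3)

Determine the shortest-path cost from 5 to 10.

14.2

Enumerating some paths:
5–6–7–3–10: 0.6+7.9+3.8+3.9 = 16.2
5–6–7–10: 0.6+7.9+7.8 = 16.3
5–8–3–10: 4.7+5.6+3.9 = 14.2
5–9–3–10: 9.8+1.9+3.9 = 15.6
Cheapest is 5–8–3–10 at 14.2.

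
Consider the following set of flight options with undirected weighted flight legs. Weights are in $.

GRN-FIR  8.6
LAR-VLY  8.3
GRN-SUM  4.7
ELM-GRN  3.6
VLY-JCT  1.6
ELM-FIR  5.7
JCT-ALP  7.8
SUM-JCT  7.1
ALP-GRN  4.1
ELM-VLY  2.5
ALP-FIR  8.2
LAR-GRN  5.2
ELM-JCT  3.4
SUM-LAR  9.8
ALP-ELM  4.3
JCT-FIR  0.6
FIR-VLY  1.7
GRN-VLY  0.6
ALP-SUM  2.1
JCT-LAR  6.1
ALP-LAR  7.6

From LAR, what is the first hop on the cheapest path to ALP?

ALP

Compare a few routes:
LAR → ALP: 7.6 = 7.6
LAR → GRN → SUM → ALP: 5.2+4.7+2.1 = 12
LAR → SUM → ALP: 9.8+2.1 = 11.9
LAR → GRN → ALP: 5.2+4.1 = 9.3
The minimum is $7.6 via LAR → ALP.
So from LAR the first move is to ALP.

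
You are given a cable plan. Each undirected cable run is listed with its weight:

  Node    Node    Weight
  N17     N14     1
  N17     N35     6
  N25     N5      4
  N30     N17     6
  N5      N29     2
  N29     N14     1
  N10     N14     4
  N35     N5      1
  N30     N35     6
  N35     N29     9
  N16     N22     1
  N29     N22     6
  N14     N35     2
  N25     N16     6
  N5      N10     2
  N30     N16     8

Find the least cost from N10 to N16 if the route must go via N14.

12

Shortest N10→N14: N10 → N14 = 4
Best N14 to N16: N14 → N29 → N22 → N16 costing 8
Total via N14: 4 + 8 = 12.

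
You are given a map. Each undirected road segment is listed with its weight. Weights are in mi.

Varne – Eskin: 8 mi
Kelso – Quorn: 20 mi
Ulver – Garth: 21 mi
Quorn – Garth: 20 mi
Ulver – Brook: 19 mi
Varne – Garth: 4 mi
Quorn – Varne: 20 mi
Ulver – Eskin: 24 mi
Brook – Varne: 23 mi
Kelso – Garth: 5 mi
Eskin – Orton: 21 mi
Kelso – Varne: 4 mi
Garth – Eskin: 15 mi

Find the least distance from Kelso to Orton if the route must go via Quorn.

69 mi

Best Kelso to Quorn: Kelso–Quorn costing 20
Shortest Quorn→Orton: Quorn–Varne–Eskin–Orton = 49
Total via Quorn: 20 + 49 = 69 mi.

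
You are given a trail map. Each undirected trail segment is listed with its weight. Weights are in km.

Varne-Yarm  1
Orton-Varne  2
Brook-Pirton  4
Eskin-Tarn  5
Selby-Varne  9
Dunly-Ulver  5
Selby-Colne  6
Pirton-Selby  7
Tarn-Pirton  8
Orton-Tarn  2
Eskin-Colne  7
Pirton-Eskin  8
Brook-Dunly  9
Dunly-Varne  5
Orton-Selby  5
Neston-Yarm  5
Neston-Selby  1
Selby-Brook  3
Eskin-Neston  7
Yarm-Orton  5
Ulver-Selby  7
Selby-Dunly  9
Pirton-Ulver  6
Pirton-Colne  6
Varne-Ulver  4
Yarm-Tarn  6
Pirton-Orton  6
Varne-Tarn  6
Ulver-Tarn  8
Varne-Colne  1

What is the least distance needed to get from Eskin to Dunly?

Compare a few routes:
Eskin–Colne–Varne–Dunly: 7+1+5 = 13
Eskin–Tarn–Orton–Varne–Dunly: 5+2+2+5 = 14
Cheapest is Eskin–Colne–Varne–Dunly at 13 km.

13 km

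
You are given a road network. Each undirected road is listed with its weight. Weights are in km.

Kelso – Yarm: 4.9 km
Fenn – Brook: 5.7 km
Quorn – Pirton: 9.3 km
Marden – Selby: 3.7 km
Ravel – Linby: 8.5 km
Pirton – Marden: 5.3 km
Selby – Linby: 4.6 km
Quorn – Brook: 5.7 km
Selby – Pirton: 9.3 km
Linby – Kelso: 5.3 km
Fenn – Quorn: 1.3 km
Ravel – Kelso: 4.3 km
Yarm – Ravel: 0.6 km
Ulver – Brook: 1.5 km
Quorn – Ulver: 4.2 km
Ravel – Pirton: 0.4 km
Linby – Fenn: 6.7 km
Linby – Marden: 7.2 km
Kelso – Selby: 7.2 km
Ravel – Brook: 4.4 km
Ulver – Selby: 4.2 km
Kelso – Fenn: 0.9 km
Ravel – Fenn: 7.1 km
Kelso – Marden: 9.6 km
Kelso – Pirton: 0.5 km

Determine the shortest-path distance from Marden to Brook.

9.4 km

Shortest distances from Marden:
Marden: 0
Selby: 3.7  (via Marden)
Pirton: 5.3  (via Marden)
Ravel: 5.7  (via Pirton)
Kelso: 5.8  (via Pirton)
Yarm: 6.3  (via Ravel)
Fenn: 6.7  (via Kelso)
Linby: 7.2  (via Marden)
Ulver: 7.9  (via Selby)
Quorn: 8  (via Fenn)
Brook: 9.4  (via Ulver)
Shortest route: Marden → Selby → Ulver → Brook = 9.4 km.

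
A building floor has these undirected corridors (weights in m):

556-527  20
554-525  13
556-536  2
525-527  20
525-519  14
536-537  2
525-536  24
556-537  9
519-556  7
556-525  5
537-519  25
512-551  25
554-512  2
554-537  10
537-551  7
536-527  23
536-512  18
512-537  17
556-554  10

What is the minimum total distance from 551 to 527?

31 m

Enumerating some paths:
551 - 537 - 556 - 527: 7+9+20 = 36
551 - 537 - 536 - 527: 7+2+23 = 32
551 - 537 - 536 - 556 - 527: 7+2+2+20 = 31
Cheapest is 551 - 537 - 536 - 556 - 527 at 31 m.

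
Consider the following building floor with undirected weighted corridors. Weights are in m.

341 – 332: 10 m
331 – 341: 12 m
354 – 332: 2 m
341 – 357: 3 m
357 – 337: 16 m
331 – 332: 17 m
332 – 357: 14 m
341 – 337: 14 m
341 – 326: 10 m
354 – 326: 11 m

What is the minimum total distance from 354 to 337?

26 m

Candidate routes:
354 - 332 - 341 - 357 - 337: 2+10+3+16 = 31
354 - 332 - 341 - 337: 2+10+14 = 26
Cheapest is 354 - 332 - 341 - 337 at 26 m.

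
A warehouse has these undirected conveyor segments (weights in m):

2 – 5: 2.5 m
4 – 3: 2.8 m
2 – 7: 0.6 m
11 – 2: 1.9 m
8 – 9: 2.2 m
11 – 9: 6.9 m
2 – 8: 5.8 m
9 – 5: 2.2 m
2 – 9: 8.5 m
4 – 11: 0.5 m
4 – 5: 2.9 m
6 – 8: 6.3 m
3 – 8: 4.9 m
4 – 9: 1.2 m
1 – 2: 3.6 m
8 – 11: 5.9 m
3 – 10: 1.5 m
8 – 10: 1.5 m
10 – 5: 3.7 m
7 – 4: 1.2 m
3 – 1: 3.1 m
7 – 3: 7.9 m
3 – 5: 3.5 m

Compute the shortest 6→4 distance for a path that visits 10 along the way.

Shortest 6→10: 6 → 8 → 10 = 7.8
Best 10 to 4: 10 → 3 → 4 costing 4.3
Total via 10: 7.8 + 4.3 = 12.1 m.

12.1 m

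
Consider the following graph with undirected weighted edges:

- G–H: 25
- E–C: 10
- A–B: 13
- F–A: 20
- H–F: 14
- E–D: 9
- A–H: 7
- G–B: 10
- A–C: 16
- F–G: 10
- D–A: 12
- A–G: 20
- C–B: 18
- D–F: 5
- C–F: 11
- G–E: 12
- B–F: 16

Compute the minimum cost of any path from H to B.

Compare a few routes:
H–F–G–B: 14+10+10 = 34
H–F–B: 14+16 = 30
H–A–B: 7+13 = 20
The minimum is 20 via H–A–B.

20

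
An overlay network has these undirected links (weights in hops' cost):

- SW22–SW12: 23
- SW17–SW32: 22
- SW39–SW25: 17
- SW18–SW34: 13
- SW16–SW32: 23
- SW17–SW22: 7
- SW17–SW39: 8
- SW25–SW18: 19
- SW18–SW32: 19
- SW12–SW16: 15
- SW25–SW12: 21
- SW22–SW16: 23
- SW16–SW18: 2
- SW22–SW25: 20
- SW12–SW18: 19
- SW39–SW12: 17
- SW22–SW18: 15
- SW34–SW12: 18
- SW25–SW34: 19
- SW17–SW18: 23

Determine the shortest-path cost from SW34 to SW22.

Running Dijkstra from SW34:
SW34: 0
SW18: 13  (via SW34)
SW16: 15  (via SW18)
SW12: 18  (via SW34)
SW25: 19  (via SW34)
SW22: 28  (via SW18)
Shortest route: SW34–SW18–SW22 = 28 hops' cost.

28 hops' cost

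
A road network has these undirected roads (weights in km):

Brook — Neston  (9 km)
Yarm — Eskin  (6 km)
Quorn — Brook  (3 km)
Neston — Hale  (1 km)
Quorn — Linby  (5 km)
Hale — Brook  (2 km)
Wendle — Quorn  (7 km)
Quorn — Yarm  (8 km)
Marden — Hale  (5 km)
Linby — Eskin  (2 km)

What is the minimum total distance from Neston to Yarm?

14 km

Shortest distances from Neston:
Neston: 0
Hale: 1  (via Neston)
Brook: 3  (via Hale)
Quorn: 6  (via Brook)
Marden: 6  (via Hale)
Linby: 11  (via Quorn)
Eskin: 13  (via Linby)
Wendle: 13  (via Quorn)
Yarm: 14  (via Quorn)
Shortest route: Neston → Hale → Brook → Quorn → Yarm = 14 km.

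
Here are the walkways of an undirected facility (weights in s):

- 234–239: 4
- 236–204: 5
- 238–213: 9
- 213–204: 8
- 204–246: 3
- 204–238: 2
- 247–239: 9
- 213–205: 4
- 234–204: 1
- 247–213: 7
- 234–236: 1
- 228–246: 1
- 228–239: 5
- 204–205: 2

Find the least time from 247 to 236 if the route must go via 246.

Shortest 247→246: 247 → 239 → 228 → 246 = 15
Shortest 246→236: 246 → 204 → 234 → 236 = 5
Total via 246: 15 + 5 = 20 s.

20 s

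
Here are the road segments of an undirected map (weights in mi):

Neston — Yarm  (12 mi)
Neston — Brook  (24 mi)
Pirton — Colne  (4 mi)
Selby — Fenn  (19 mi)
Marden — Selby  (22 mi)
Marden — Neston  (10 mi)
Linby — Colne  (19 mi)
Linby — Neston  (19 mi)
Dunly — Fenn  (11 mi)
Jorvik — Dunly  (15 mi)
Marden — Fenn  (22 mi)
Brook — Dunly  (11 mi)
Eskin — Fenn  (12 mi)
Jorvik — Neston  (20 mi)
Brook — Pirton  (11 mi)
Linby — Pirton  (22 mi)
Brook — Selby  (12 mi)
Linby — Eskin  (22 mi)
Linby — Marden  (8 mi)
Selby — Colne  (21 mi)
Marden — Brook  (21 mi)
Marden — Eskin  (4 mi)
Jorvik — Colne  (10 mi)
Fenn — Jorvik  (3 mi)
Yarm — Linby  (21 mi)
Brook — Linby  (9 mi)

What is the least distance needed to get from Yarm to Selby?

42 mi

Running Dijkstra from Yarm:
Yarm: 0
Neston: 12  (via Yarm)
Linby: 21  (via Yarm)
Marden: 22  (via Neston)
Eskin: 26  (via Marden)
Brook: 30  (via Linby)
Jorvik: 32  (via Neston)
Fenn: 35  (via Jorvik)
Colne: 40  (via Linby)
Dunly: 41  (via Brook)
Pirton: 41  (via Brook)
Selby: 42  (via Brook)
Shortest route: Yarm–Linby–Brook–Selby = 42 mi.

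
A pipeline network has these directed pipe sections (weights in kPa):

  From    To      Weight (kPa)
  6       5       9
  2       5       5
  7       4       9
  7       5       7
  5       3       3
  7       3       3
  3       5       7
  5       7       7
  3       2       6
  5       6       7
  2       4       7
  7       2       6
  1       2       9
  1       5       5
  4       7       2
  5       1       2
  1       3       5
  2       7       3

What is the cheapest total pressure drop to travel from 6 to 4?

25 kPa

Enumerating some paths:
6 → 5 → 1 → 3 → 2 → 4: 9+2+5+6+7 = 29
6 → 5 → 7 → 4: 9+7+9 = 25
6 → 5 → 1 → 2 → 4: 9+2+9+7 = 27
6 → 5 → 7 → 2 → 4: 9+7+6+7 = 29
The minimum is 25 kPa via 6 → 5 → 7 → 4.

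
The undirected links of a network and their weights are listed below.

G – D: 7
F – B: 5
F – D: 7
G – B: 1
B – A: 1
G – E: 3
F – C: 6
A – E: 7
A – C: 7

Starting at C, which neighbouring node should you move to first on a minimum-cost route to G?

Compare a few routes:
C - F - D - G: 6+7+7 = 20
C - F - B - G: 6+5+1 = 12
C - A - B - G: 7+1+1 = 9
C - A - E - G: 7+7+3 = 17
The minimum is 9 via C - A - B - G.
So from C the first move is to A.

A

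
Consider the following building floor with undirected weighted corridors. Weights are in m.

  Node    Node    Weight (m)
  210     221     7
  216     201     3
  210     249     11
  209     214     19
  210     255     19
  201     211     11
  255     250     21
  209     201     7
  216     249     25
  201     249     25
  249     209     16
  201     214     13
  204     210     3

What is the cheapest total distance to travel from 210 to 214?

Shortest distances from 210:
210: 0
204: 3  (via 210)
221: 7  (via 210)
249: 11  (via 210)
255: 19  (via 210)
209: 27  (via 249)
201: 34  (via 209)
216: 36  (via 249)
250: 40  (via 255)
211: 45  (via 201)
214: 46  (via 209)
Shortest route: 210 → 249 → 209 → 214 = 46 m.

46 m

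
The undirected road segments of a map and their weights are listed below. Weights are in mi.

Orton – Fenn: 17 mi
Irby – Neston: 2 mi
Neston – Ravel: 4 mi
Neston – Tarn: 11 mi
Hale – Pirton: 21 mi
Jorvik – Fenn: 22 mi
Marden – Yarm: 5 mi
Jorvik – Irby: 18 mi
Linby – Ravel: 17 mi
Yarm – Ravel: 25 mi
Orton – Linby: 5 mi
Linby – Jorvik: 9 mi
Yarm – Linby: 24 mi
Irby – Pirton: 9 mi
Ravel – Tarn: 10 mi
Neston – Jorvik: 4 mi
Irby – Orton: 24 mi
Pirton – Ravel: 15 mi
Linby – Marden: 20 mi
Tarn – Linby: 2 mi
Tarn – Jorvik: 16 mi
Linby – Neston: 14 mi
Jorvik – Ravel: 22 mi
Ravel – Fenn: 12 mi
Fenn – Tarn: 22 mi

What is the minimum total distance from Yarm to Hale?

61 mi

Running Dijkstra from Yarm:
Yarm: 0
Marden: 5  (via Yarm)
Linby: 24  (via Yarm)
Ravel: 25  (via Yarm)
Tarn: 26  (via Linby)
Neston: 29  (via Ravel)
Orton: 29  (via Linby)
Irby: 31  (via Neston)
Jorvik: 33  (via Linby)
Fenn: 37  (via Ravel)
Pirton: 40  (via Ravel)
Hale: 61  (via Pirton)
Shortest route: Yarm–Ravel–Pirton–Hale = 61 mi.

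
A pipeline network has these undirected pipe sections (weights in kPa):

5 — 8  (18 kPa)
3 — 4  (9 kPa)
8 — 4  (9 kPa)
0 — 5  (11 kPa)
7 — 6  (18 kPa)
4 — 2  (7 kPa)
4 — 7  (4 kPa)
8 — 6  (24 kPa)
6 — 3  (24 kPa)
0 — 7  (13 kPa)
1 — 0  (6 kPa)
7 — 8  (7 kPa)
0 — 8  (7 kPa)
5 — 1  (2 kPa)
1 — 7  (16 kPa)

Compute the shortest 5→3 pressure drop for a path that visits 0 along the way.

Best 5 to 0: 5–1–0 costing 8
Best 0 to 3: 0–8–4–3 costing 25
Total via 0: 8 + 25 = 33 kPa.

33 kPa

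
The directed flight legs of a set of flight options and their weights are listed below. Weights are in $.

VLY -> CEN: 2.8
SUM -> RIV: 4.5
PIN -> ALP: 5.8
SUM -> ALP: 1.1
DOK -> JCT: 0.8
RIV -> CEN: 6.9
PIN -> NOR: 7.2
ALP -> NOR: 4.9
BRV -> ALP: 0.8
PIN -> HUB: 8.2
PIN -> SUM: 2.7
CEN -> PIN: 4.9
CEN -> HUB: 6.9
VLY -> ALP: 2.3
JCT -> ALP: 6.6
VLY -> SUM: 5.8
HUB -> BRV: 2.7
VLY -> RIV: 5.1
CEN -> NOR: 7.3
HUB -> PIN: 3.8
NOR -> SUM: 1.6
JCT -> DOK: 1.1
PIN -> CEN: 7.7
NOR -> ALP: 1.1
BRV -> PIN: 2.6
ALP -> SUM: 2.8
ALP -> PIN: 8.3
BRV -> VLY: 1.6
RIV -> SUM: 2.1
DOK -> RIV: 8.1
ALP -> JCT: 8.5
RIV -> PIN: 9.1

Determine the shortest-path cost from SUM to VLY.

Settle nodes by increasing distance from SUM:
SUM: 0
ALP: 1.1  (via SUM)
RIV: 4.5  (via SUM)
NOR: 6  (via ALP)
PIN: 9.4  (via ALP)
JCT: 9.6  (via ALP)
DOK: 10.7  (via JCT)
CEN: 11.4  (via RIV)
HUB: 17.6  (via PIN)
BRV: 20.3  (via HUB)
VLY: 21.9  (via BRV)
Shortest route: SUM–ALP–PIN–HUB–BRV–VLY = $21.9.

$21.9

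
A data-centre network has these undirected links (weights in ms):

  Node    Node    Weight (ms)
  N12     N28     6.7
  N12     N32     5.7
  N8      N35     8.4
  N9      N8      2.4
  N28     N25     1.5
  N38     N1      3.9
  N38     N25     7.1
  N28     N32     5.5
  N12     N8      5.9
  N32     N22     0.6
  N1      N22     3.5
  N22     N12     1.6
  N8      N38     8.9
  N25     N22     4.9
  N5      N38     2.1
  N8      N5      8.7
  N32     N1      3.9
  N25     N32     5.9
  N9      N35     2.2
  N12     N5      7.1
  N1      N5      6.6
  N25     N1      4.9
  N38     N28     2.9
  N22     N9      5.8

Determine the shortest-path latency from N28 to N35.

Enumerating some paths:
N28–N12–N22–N9–N35: 6.7+1.6+5.8+2.2 = 16.3
N28–N32–N22–N9–N35: 5.5+0.6+5.8+2.2 = 14.1
N28–N25–N22–N9–N35: 1.5+4.9+5.8+2.2 = 14.4
N28–N25–N32–N22–N9–N35: 1.5+5.9+0.6+5.8+2.2 = 16
The minimum is 14.1 ms via N28–N32–N22–N9–N35.

14.1 ms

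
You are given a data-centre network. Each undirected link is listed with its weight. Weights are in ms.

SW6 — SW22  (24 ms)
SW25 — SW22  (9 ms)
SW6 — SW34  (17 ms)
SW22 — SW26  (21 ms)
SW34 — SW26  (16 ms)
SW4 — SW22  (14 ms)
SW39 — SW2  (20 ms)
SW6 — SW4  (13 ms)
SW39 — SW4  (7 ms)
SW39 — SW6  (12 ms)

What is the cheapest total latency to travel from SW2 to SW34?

49 ms

Candidate routes:
SW2 - SW39 - SW4 - SW6 - SW34: 20+7+13+17 = 57
SW2 - SW39 - SW6 - SW34: 20+12+17 = 49
The minimum is 49 ms via SW2 - SW39 - SW6 - SW34.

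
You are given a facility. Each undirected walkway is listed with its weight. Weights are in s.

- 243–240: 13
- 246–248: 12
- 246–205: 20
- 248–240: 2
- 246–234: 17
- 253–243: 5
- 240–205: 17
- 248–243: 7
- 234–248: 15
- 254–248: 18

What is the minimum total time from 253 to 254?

Settle nodes by increasing distance from 253:
253: 0
243: 5  (via 253)
248: 12  (via 243)
240: 14  (via 248)
246: 24  (via 248)
234: 27  (via 248)
254: 30  (via 248)
Shortest route: 253 → 243 → 248 → 254 = 30 s.

30 s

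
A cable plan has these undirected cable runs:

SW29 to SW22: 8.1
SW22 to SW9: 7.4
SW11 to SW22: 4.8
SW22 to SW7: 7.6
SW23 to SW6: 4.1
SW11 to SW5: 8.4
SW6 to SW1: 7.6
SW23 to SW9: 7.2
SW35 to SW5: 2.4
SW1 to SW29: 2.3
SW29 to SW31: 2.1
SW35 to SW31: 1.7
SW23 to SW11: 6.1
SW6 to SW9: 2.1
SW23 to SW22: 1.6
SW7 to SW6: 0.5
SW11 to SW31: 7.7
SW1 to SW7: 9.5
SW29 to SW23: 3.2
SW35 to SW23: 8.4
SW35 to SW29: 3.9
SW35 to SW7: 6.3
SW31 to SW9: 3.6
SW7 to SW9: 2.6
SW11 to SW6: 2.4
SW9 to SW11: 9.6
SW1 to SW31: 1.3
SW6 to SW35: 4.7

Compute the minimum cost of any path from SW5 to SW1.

Compare a few routes:
SW5 → SW35 → SW31 → SW1: 2.4+1.7+1.3 = 5.4
SW5 → SW35 → SW29 → SW1: 2.4+3.9+2.3 = 8.6
SW5 → SW35 → SW31 → SW29 → SW1: 2.4+1.7+2.1+2.3 = 8.5
SW5 → SW35 → SW29 → SW31 → SW1: 2.4+3.9+2.1+1.3 = 9.7
The minimum is 5.4 via SW5 → SW35 → SW31 → SW1.

5.4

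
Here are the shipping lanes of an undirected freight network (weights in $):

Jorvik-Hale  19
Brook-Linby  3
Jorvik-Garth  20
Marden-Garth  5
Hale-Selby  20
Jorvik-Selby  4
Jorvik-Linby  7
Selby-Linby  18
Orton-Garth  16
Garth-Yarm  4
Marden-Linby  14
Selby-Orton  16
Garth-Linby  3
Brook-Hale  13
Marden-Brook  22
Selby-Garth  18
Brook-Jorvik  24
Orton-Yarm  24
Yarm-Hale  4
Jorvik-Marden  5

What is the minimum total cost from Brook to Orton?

Candidate routes:
Brook → Linby → Garth → Orton: 3+3+16 = 22
Brook → Linby → Garth → Yarm → Orton: 3+3+4+24 = 34
Brook → Linby → Jorvik → Marden → Garth → Orton: 3+7+5+5+16 = 36
Brook → Linby → Jorvik → Selby → Orton: 3+7+4+16 = 30
Cheapest is Brook → Linby → Garth → Orton at $22.

$22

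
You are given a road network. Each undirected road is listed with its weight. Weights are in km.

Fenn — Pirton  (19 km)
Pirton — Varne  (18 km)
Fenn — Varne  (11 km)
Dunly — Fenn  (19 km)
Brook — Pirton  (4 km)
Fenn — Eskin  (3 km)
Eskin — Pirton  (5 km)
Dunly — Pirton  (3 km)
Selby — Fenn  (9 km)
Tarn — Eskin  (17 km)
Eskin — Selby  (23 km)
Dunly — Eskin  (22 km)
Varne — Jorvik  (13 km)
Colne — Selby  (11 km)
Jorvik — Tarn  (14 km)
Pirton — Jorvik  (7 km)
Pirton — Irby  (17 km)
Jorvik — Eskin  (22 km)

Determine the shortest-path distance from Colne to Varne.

31 km

Enumerating some paths:
Colne → Selby → Fenn → Eskin → Pirton → Varne: 11+9+3+5+18 = 46
Colne → Selby → Fenn → Varne: 11+9+11 = 31
The minimum is 31 km via Colne → Selby → Fenn → Varne.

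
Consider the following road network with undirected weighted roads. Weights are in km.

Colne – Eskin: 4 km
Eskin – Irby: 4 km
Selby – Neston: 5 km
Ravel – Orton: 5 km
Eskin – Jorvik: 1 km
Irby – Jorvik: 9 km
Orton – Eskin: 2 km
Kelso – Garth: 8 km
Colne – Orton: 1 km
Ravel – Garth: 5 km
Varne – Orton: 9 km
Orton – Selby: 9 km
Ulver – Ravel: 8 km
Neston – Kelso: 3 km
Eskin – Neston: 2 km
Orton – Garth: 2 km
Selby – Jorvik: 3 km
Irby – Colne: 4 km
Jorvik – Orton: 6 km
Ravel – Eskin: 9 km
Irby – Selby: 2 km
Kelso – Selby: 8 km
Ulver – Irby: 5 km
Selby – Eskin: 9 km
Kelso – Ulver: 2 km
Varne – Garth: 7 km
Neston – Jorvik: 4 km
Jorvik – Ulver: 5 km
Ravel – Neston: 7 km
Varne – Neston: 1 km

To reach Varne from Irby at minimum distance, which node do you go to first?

Candidate routes:
Irby → Selby → Neston → Varne: 2+5+1 = 8
Irby → Eskin → Neston → Varne: 4+2+1 = 7
Cheapest is Irby → Eskin → Neston → Varne at 7 km.
So from Irby the first move is to Eskin.

Eskin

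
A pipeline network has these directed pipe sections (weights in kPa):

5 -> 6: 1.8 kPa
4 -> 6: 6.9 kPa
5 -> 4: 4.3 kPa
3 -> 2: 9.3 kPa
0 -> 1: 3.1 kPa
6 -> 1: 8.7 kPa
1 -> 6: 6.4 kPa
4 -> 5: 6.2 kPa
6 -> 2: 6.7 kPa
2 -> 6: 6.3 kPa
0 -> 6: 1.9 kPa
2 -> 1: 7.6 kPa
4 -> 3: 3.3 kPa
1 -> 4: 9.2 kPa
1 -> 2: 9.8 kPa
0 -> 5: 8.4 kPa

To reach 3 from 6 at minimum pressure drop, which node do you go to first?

Compare a few routes:
6 - 1 - 4 - 3: 8.7+9.2+3.3 = 21.2
6 - 2 - 1 - 4 - 3: 6.7+7.6+9.2+3.3 = 26.8
The minimum is 21.2 kPa via 6 - 1 - 4 - 3.
So from 6 the first move is to 1.

1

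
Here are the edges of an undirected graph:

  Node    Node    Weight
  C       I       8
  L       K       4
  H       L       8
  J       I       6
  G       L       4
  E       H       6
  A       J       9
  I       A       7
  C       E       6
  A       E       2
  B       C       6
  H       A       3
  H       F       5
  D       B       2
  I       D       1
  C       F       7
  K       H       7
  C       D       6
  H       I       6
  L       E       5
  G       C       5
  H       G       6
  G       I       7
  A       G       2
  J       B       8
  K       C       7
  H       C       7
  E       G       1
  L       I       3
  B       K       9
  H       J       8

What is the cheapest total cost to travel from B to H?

Running Dijkstra from B:
B: 0
D: 2  (via B)
I: 3  (via D)
C: 6  (via B)
L: 6  (via I)
J: 8  (via B)
H: 9  (via I)
Shortest route: B → D → I → H = 9.

9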